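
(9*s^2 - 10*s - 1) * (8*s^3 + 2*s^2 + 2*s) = 72*s^5 - 62*s^4 - 10*s^3 - 22*s^2 - 2*s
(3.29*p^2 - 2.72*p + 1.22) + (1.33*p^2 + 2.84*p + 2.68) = 4.62*p^2 + 0.12*p + 3.9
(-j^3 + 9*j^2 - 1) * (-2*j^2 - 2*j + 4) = 2*j^5 - 16*j^4 - 22*j^3 + 38*j^2 + 2*j - 4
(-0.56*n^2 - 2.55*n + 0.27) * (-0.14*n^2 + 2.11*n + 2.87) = 0.0784*n^4 - 0.8246*n^3 - 7.0255*n^2 - 6.7488*n + 0.7749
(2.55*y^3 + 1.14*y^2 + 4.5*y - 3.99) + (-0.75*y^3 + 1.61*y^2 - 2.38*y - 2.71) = 1.8*y^3 + 2.75*y^2 + 2.12*y - 6.7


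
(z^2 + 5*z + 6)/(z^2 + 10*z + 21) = (z + 2)/(z + 7)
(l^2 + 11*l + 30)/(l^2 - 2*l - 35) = (l + 6)/(l - 7)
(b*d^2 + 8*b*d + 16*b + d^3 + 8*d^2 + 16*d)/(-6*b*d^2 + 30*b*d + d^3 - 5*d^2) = (-b*d^2 - 8*b*d - 16*b - d^3 - 8*d^2 - 16*d)/(d*(6*b*d - 30*b - d^2 + 5*d))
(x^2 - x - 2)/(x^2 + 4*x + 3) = (x - 2)/(x + 3)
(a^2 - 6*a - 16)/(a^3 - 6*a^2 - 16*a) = 1/a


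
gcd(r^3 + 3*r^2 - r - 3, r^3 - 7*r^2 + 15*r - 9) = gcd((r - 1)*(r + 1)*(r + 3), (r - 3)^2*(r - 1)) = r - 1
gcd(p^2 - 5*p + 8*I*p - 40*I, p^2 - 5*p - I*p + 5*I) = p - 5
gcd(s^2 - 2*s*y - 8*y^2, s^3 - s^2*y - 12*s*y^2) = -s + 4*y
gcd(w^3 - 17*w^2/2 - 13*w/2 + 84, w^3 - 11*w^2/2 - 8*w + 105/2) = w^2 - w/2 - 21/2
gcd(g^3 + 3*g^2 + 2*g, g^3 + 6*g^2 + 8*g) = g^2 + 2*g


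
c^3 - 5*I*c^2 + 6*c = c*(c - 6*I)*(c + I)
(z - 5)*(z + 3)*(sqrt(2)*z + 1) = sqrt(2)*z^3 - 2*sqrt(2)*z^2 + z^2 - 15*sqrt(2)*z - 2*z - 15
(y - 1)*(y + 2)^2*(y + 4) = y^4 + 7*y^3 + 12*y^2 - 4*y - 16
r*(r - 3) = r^2 - 3*r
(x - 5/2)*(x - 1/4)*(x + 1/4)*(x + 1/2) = x^4 - 2*x^3 - 21*x^2/16 + x/8 + 5/64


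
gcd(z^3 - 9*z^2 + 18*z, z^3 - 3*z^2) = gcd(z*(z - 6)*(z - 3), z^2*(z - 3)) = z^2 - 3*z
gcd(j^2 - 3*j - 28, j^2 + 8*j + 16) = j + 4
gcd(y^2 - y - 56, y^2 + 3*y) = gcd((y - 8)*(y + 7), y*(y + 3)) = 1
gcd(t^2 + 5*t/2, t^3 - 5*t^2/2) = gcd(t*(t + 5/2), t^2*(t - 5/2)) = t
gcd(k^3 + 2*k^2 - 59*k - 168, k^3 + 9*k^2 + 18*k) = k + 3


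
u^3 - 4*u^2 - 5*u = u*(u - 5)*(u + 1)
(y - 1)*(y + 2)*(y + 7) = y^3 + 8*y^2 + 5*y - 14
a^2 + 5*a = a*(a + 5)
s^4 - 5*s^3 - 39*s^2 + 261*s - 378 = (s - 6)*(s - 3)^2*(s + 7)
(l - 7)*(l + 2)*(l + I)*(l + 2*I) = l^4 - 5*l^3 + 3*I*l^3 - 16*l^2 - 15*I*l^2 + 10*l - 42*I*l + 28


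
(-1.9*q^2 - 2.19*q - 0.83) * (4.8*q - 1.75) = -9.12*q^3 - 7.187*q^2 - 0.1515*q + 1.4525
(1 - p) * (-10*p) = 10*p^2 - 10*p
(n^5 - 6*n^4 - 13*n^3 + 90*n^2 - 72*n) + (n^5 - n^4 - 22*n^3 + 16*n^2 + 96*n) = 2*n^5 - 7*n^4 - 35*n^3 + 106*n^2 + 24*n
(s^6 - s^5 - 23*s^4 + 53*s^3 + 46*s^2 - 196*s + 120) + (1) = s^6 - s^5 - 23*s^4 + 53*s^3 + 46*s^2 - 196*s + 121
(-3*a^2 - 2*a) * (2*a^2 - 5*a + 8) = -6*a^4 + 11*a^3 - 14*a^2 - 16*a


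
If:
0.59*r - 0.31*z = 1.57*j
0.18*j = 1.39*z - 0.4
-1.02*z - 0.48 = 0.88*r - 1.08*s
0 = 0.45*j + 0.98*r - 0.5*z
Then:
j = -0.00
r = 0.15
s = 0.84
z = 0.29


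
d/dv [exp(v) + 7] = exp(v)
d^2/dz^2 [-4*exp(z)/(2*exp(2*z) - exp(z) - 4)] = 4*(2*(4*exp(z) - 1)^2*exp(2*z) + (16*exp(z) - 3)*(-2*exp(2*z) + exp(z) + 4)*exp(z) + (-2*exp(2*z) + exp(z) + 4)^2)*exp(z)/(-2*exp(2*z) + exp(z) + 4)^3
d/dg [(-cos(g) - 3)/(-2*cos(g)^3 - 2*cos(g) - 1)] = (3*cos(g) + 9*cos(2*g) + cos(3*g) + 14)*sin(g)/(2*cos(g)^3 + 2*cos(g) + 1)^2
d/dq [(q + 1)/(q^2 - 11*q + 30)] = (q^2 - 11*q - (q + 1)*(2*q - 11) + 30)/(q^2 - 11*q + 30)^2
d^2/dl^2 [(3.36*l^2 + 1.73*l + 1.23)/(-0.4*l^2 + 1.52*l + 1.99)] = (-4.63936*l^3 - 17.22816*l^2 - 3.77544000000001*l - 23.787808)/(0.064*l^6 - 0.7296*l^5 + 1.81728*l^4 + 3.747712*l^3 - 9.040968*l^2 - 18.058056*l - 7.880599)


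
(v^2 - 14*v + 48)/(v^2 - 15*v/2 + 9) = 2*(v - 8)/(2*v - 3)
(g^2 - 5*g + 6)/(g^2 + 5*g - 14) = (g - 3)/(g + 7)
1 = 1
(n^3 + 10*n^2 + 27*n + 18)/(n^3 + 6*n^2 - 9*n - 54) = (n + 1)/(n - 3)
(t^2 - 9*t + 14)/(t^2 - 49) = (t - 2)/(t + 7)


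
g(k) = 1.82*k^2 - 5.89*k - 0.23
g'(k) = 3.64*k - 5.89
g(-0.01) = -0.17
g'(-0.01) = -5.93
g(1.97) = -4.77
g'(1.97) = 1.28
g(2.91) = -1.96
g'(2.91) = 4.70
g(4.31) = 8.19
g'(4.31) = 9.80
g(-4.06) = 53.68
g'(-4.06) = -20.67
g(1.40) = -4.91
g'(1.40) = -0.79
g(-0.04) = 0.01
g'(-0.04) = -6.04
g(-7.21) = 136.85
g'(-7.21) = -32.13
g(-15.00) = 497.62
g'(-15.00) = -60.49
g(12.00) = 191.17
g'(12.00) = 37.79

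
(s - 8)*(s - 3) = s^2 - 11*s + 24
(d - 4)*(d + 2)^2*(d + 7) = d^4 + 7*d^3 - 12*d^2 - 100*d - 112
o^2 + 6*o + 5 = (o + 1)*(o + 5)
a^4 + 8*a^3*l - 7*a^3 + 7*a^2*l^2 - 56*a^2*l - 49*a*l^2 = a*(a - 7)*(a + l)*(a + 7*l)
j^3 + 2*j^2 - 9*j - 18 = (j - 3)*(j + 2)*(j + 3)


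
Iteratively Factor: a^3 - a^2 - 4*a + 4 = (a + 2)*(a^2 - 3*a + 2) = (a - 1)*(a + 2)*(a - 2)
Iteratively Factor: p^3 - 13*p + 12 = (p - 1)*(p^2 + p - 12) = (p - 3)*(p - 1)*(p + 4)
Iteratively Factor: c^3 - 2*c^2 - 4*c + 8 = (c - 2)*(c^2 - 4) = (c - 2)^2*(c + 2)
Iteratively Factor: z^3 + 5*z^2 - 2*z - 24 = (z + 4)*(z^2 + z - 6) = (z + 3)*(z + 4)*(z - 2)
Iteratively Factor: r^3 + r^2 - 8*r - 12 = (r - 3)*(r^2 + 4*r + 4) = (r - 3)*(r + 2)*(r + 2)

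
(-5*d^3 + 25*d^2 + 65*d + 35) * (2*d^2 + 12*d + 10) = -10*d^5 - 10*d^4 + 380*d^3 + 1100*d^2 + 1070*d + 350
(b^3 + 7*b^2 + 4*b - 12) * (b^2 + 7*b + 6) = b^5 + 14*b^4 + 59*b^3 + 58*b^2 - 60*b - 72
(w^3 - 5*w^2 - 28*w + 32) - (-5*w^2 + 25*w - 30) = w^3 - 53*w + 62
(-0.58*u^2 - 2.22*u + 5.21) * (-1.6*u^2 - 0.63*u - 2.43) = 0.928*u^4 + 3.9174*u^3 - 5.528*u^2 + 2.1123*u - 12.6603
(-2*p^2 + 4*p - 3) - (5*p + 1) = -2*p^2 - p - 4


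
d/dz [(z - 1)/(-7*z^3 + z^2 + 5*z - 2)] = (-7*z^3 + z^2 + 5*z - (z - 1)*(-21*z^2 + 2*z + 5) - 2)/(7*z^3 - z^2 - 5*z + 2)^2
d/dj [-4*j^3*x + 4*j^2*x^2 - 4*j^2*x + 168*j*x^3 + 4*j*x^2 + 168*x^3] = 4*x*(-3*j^2 + 2*j*x - 2*j + 42*x^2 + x)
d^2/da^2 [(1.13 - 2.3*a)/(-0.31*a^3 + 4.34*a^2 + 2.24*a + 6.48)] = (1.32618*a^5 - 19.869636*a^4 + 114.162832*a^3 - 67.5544559999999*a^2 - 467.632272*a - 14.551264)/(0.029791*a^9 - 1.251222*a^8 + 16.871316*a^7 - 65.532512*a^6 - 69.599712*a^5 - 404.494944*a^4 - 350.16416*a^3 - 644.257152*a^2 - 282.175488*a - 272.097792)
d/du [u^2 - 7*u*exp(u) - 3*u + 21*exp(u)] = -7*u*exp(u) + 2*u + 14*exp(u) - 3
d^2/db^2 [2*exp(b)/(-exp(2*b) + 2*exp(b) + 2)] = 2*(8*(1 - exp(b))^2*exp(2*b) + 2*(4*exp(b) - 3)*(-exp(2*b) + 2*exp(b) + 2)*exp(b) + (-exp(2*b) + 2*exp(b) + 2)^2)*exp(b)/(-exp(2*b) + 2*exp(b) + 2)^3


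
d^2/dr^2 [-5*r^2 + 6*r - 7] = -10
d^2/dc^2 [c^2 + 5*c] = 2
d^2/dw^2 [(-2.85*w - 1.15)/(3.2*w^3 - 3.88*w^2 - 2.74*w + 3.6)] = (-175.104*w^5 + 71.0015999999999*w^4 + 92.66672*w^3 + 350.60784*w^2 - 232.72008*w - 105.61868)/(32.768*w^9 - 119.1936*w^8 + 60.34944*w^7 + 256.299968*w^6 - 319.859808*w^5 - 114.189744*w^4 + 333.479096*w^3 - 69.77232*w^2 - 106.5312*w + 46.656)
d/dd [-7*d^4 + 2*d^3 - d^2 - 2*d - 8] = -28*d^3 + 6*d^2 - 2*d - 2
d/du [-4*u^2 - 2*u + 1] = -8*u - 2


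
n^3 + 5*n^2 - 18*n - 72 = (n - 4)*(n + 3)*(n + 6)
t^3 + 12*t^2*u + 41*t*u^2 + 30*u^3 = (t + u)*(t + 5*u)*(t + 6*u)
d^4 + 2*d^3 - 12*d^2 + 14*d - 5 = (d - 1)^3*(d + 5)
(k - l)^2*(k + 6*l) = k^3 + 4*k^2*l - 11*k*l^2 + 6*l^3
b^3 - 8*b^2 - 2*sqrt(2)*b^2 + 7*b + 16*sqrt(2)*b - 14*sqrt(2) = (b - 7)*(b - 1)*(b - 2*sqrt(2))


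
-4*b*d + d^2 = d*(-4*b + d)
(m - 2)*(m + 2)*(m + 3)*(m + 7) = m^4 + 10*m^3 + 17*m^2 - 40*m - 84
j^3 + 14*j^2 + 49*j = j*(j + 7)^2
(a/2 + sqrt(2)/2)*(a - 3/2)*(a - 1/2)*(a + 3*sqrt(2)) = a^4/2 - a^3 + 2*sqrt(2)*a^3 - 4*sqrt(2)*a^2 + 27*a^2/8 - 6*a + 3*sqrt(2)*a/2 + 9/4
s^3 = s^3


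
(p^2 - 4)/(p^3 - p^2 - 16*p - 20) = (p - 2)/(p^2 - 3*p - 10)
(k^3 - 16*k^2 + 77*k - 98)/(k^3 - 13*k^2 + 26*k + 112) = (k^2 - 9*k + 14)/(k^2 - 6*k - 16)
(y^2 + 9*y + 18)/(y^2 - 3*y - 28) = (y^2 + 9*y + 18)/(y^2 - 3*y - 28)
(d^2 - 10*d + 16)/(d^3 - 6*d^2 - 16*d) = (d - 2)/(d*(d + 2))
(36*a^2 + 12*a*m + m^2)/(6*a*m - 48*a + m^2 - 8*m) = (6*a + m)/(m - 8)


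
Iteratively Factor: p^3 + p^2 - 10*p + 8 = (p + 4)*(p^2 - 3*p + 2) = (p - 1)*(p + 4)*(p - 2)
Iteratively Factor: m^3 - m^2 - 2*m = (m - 2)*(m^2 + m) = m*(m - 2)*(m + 1)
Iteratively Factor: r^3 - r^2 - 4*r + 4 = (r - 2)*(r^2 + r - 2) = (r - 2)*(r + 2)*(r - 1)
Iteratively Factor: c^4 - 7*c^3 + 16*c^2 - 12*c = (c)*(c^3 - 7*c^2 + 16*c - 12) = c*(c - 3)*(c^2 - 4*c + 4) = c*(c - 3)*(c - 2)*(c - 2)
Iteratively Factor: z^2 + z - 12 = (z + 4)*(z - 3)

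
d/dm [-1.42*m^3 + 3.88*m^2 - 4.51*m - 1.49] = -4.26*m^2 + 7.76*m - 4.51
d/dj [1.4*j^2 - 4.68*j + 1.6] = 2.8*j - 4.68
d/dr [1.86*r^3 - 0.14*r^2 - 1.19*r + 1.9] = 5.58*r^2 - 0.28*r - 1.19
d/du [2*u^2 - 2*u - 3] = 4*u - 2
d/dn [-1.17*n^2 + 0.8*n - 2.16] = 0.8 - 2.34*n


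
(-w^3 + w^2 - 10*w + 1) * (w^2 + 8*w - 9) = -w^5 - 7*w^4 + 7*w^3 - 88*w^2 + 98*w - 9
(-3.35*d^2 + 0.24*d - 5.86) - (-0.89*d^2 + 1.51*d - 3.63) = -2.46*d^2 - 1.27*d - 2.23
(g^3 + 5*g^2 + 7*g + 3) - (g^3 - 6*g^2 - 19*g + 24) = 11*g^2 + 26*g - 21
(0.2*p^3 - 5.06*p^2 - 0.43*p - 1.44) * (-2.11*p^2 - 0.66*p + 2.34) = -0.422*p^5 + 10.5446*p^4 + 4.7149*p^3 - 8.5182*p^2 - 0.0558*p - 3.3696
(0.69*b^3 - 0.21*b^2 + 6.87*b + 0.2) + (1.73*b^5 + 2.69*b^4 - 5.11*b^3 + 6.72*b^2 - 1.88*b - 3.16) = 1.73*b^5 + 2.69*b^4 - 4.42*b^3 + 6.51*b^2 + 4.99*b - 2.96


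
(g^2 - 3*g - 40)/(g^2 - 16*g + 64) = (g + 5)/(g - 8)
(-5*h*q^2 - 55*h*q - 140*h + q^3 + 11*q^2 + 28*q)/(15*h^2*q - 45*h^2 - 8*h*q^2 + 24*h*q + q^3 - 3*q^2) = (q^2 + 11*q + 28)/(-3*h*q + 9*h + q^2 - 3*q)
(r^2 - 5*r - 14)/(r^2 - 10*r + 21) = (r + 2)/(r - 3)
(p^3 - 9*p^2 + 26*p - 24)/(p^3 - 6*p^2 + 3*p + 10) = (p^2 - 7*p + 12)/(p^2 - 4*p - 5)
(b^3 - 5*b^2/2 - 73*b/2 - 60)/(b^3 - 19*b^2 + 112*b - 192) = (2*b^2 + 11*b + 15)/(2*(b^2 - 11*b + 24))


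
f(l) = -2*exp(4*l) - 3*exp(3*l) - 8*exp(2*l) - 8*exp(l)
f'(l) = -8*exp(4*l) - 9*exp(3*l) - 16*exp(2*l) - 8*exp(l)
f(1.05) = -291.57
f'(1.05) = -897.04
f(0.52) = -66.38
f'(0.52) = -165.59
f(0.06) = -23.65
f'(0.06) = -47.48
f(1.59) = -1741.85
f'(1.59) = -6111.22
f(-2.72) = -0.56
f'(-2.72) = -0.60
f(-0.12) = -16.72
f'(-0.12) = -30.91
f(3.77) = -7342871.89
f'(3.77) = -29095435.45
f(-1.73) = -1.69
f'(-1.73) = -1.98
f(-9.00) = 0.00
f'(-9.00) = 0.00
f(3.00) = -353206.95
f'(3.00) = -1381581.63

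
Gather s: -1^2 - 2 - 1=-4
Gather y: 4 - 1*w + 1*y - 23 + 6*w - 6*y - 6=5*w - 5*y - 25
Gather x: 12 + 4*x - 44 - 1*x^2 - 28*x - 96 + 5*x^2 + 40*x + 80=4*x^2 + 16*x - 48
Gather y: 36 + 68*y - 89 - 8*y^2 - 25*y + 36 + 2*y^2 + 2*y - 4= -6*y^2 + 45*y - 21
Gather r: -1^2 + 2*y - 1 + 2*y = 4*y - 2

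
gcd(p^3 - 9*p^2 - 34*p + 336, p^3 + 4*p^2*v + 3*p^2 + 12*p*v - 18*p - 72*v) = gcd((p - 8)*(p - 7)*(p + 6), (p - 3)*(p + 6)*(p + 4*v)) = p + 6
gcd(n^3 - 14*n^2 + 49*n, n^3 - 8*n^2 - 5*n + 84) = n - 7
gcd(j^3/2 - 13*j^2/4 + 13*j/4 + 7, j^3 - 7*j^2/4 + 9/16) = 1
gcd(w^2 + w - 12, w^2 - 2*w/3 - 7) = w - 3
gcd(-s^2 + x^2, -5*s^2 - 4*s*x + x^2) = s + x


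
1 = 1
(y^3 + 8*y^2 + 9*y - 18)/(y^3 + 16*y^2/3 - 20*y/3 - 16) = 3*(y^2 + 2*y - 3)/(3*y^2 - 2*y - 8)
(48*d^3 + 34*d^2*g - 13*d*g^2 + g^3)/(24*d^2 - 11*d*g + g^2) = (6*d^2 + 5*d*g - g^2)/(3*d - g)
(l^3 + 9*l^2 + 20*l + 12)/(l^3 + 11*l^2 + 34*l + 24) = (l + 2)/(l + 4)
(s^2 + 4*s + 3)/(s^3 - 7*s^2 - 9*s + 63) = (s + 1)/(s^2 - 10*s + 21)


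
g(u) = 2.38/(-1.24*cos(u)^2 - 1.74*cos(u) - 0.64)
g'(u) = 2.38*(-2.48*sin(u)*cos(u) - 1.74*sin(u))/(-1.24*cos(u)^2 - 1.74*cos(u) - 0.64)^2 = -(5.9024*cos(u) + 4.1412)*sin(u)/(1.24*cos(u)^2 + 1.74*cos(u) + 0.64)^2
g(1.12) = -1.46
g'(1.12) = -2.26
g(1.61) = -4.15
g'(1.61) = -11.87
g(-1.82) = -8.31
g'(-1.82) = 31.75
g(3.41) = -20.68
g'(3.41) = -31.03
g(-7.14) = -1.03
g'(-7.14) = 1.13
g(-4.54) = -6.30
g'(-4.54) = -21.57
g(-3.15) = -17.00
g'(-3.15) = 0.76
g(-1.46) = -2.81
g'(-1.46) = 6.63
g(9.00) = -28.32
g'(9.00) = 72.18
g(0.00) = -0.66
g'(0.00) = 0.00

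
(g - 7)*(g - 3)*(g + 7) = g^3 - 3*g^2 - 49*g + 147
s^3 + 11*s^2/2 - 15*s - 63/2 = (s - 3)*(s + 3/2)*(s + 7)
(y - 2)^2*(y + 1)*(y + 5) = y^4 + 2*y^3 - 15*y^2 + 4*y + 20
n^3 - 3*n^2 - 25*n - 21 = (n - 7)*(n + 1)*(n + 3)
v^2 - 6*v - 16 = (v - 8)*(v + 2)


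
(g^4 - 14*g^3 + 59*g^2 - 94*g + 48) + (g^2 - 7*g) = g^4 - 14*g^3 + 60*g^2 - 101*g + 48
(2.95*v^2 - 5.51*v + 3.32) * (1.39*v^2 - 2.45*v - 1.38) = 4.1005*v^4 - 14.8864*v^3 + 14.0433*v^2 - 0.530200000000002*v - 4.5816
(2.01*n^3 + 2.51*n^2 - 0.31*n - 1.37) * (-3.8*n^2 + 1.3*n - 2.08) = -7.638*n^5 - 6.925*n^4 + 0.2602*n^3 - 0.417799999999999*n^2 - 1.1362*n + 2.8496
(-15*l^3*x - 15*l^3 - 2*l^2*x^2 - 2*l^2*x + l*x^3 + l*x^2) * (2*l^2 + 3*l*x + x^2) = -30*l^5*x - 30*l^5 - 49*l^4*x^2 - 49*l^4*x - 19*l^3*x^3 - 19*l^3*x^2 + l^2*x^4 + l^2*x^3 + l*x^5 + l*x^4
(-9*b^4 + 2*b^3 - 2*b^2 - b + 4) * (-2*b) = 18*b^5 - 4*b^4 + 4*b^3 + 2*b^2 - 8*b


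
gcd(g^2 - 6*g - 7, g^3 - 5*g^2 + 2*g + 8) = g + 1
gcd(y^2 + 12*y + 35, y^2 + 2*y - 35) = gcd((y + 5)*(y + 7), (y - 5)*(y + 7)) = y + 7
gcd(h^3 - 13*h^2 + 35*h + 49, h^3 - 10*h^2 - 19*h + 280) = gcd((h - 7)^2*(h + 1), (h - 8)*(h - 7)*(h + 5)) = h - 7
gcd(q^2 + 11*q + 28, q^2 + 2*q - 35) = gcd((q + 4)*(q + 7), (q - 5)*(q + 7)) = q + 7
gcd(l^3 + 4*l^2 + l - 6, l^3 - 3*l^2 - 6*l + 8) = l^2 + l - 2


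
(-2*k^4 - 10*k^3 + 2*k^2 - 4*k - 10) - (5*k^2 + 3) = -2*k^4 - 10*k^3 - 3*k^2 - 4*k - 13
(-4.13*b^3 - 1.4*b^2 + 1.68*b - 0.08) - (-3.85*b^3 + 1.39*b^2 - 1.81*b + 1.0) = -0.28*b^3 - 2.79*b^2 + 3.49*b - 1.08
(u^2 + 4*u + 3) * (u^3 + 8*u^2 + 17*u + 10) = u^5 + 12*u^4 + 52*u^3 + 102*u^2 + 91*u + 30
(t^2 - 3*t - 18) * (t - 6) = t^3 - 9*t^2 + 108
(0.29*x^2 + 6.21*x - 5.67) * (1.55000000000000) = 0.4495*x^2 + 9.6255*x - 8.7885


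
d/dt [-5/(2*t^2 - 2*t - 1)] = 10*(2*t - 1)/(-2*t^2 + 2*t + 1)^2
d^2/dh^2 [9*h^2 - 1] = 18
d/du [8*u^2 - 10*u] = 16*u - 10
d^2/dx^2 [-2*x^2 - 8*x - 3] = -4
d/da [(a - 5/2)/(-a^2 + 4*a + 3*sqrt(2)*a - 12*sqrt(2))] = (-a^2 + 4*a + 3*sqrt(2)*a - (2*a - 5)*(-2*a + 4 + 3*sqrt(2))/2 - 12*sqrt(2))/(a^2 - 3*sqrt(2)*a - 4*a + 12*sqrt(2))^2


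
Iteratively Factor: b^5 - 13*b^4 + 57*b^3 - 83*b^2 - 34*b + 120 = (b - 5)*(b^4 - 8*b^3 + 17*b^2 + 2*b - 24) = (b - 5)*(b - 2)*(b^3 - 6*b^2 + 5*b + 12) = (b - 5)*(b - 2)*(b + 1)*(b^2 - 7*b + 12) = (b - 5)*(b - 3)*(b - 2)*(b + 1)*(b - 4)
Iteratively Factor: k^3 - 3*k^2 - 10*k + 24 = (k - 4)*(k^2 + k - 6) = (k - 4)*(k - 2)*(k + 3)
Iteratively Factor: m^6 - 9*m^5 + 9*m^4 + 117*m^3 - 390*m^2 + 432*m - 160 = (m - 2)*(m^5 - 7*m^4 - 5*m^3 + 107*m^2 - 176*m + 80) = (m - 5)*(m - 2)*(m^4 - 2*m^3 - 15*m^2 + 32*m - 16) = (m - 5)*(m - 2)*(m + 4)*(m^3 - 6*m^2 + 9*m - 4) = (m - 5)*(m - 2)*(m - 1)*(m + 4)*(m^2 - 5*m + 4) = (m - 5)*(m - 4)*(m - 2)*(m - 1)*(m + 4)*(m - 1)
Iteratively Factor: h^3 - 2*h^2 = (h)*(h^2 - 2*h) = h*(h - 2)*(h)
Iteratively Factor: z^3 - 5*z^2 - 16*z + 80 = (z - 5)*(z^2 - 16) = (z - 5)*(z - 4)*(z + 4)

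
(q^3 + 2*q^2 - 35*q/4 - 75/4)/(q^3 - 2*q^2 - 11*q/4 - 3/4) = (4*q^2 + 20*q + 25)/(4*q^2 + 4*q + 1)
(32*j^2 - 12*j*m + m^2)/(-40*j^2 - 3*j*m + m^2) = (-4*j + m)/(5*j + m)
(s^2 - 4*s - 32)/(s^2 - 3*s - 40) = (s + 4)/(s + 5)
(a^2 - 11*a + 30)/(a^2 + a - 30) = (a - 6)/(a + 6)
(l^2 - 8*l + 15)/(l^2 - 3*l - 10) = (l - 3)/(l + 2)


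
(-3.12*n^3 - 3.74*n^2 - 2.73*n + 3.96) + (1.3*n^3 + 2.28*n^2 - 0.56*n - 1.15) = -1.82*n^3 - 1.46*n^2 - 3.29*n + 2.81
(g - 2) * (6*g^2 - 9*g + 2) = 6*g^3 - 21*g^2 + 20*g - 4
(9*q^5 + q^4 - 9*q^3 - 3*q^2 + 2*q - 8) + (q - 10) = 9*q^5 + q^4 - 9*q^3 - 3*q^2 + 3*q - 18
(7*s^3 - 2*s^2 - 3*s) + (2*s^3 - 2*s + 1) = 9*s^3 - 2*s^2 - 5*s + 1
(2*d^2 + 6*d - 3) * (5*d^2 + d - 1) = 10*d^4 + 32*d^3 - 11*d^2 - 9*d + 3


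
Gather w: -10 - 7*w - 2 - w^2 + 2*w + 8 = -w^2 - 5*w - 4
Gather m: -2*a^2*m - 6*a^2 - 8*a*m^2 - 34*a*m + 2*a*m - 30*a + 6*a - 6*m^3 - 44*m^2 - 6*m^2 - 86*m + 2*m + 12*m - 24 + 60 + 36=-6*a^2 - 24*a - 6*m^3 + m^2*(-8*a - 50) + m*(-2*a^2 - 32*a - 72) + 72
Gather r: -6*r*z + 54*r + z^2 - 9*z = r*(54 - 6*z) + z^2 - 9*z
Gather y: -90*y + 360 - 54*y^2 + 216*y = -54*y^2 + 126*y + 360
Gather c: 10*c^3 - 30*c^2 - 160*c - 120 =10*c^3 - 30*c^2 - 160*c - 120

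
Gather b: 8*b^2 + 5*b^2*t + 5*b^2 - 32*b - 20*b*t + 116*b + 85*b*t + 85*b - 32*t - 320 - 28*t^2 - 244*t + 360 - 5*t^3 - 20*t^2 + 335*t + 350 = b^2*(5*t + 13) + b*(65*t + 169) - 5*t^3 - 48*t^2 + 59*t + 390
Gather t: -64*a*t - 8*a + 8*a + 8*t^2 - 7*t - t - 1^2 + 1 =8*t^2 + t*(-64*a - 8)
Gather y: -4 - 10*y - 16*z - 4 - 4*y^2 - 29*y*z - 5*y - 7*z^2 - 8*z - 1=-4*y^2 + y*(-29*z - 15) - 7*z^2 - 24*z - 9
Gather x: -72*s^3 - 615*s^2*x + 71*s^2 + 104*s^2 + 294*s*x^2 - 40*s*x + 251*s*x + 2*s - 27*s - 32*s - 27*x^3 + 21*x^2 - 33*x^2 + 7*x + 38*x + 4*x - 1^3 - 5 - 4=-72*s^3 + 175*s^2 - 57*s - 27*x^3 + x^2*(294*s - 12) + x*(-615*s^2 + 211*s + 49) - 10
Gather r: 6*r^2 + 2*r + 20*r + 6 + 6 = 6*r^2 + 22*r + 12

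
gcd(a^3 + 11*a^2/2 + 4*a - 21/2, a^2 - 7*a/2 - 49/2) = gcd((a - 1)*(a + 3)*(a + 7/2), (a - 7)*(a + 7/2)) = a + 7/2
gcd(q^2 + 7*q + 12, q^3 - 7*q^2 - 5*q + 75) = q + 3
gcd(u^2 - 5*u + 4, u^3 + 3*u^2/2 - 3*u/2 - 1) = u - 1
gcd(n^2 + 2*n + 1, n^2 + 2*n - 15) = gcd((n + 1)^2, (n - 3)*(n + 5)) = 1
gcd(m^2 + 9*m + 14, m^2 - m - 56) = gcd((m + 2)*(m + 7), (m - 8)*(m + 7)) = m + 7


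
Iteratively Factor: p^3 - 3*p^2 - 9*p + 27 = (p - 3)*(p^2 - 9) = (p - 3)^2*(p + 3)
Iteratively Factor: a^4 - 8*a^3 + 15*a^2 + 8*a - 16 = (a - 1)*(a^3 - 7*a^2 + 8*a + 16) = (a - 4)*(a - 1)*(a^2 - 3*a - 4) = (a - 4)^2*(a - 1)*(a + 1)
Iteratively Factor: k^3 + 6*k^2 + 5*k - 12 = (k - 1)*(k^2 + 7*k + 12) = (k - 1)*(k + 3)*(k + 4)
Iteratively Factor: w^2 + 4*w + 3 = (w + 3)*(w + 1)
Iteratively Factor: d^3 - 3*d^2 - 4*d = (d + 1)*(d^2 - 4*d) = (d - 4)*(d + 1)*(d)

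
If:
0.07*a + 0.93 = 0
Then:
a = -13.29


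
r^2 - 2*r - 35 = (r - 7)*(r + 5)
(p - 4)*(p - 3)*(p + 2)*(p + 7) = p^4 + 2*p^3 - 37*p^2 + 10*p + 168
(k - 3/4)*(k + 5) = k^2 + 17*k/4 - 15/4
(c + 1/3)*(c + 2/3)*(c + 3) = c^3 + 4*c^2 + 29*c/9 + 2/3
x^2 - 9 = (x - 3)*(x + 3)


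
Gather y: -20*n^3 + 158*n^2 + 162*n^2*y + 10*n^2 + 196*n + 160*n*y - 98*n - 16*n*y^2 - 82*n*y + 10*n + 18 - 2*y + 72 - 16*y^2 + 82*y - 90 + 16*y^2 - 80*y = -20*n^3 + 168*n^2 - 16*n*y^2 + 108*n + y*(162*n^2 + 78*n)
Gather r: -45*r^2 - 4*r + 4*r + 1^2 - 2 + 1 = -45*r^2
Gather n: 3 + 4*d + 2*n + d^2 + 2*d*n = d^2 + 4*d + n*(2*d + 2) + 3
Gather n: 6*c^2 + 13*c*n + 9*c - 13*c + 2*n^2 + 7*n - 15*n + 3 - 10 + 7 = 6*c^2 - 4*c + 2*n^2 + n*(13*c - 8)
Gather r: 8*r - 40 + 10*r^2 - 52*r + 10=10*r^2 - 44*r - 30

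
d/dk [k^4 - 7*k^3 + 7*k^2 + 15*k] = 4*k^3 - 21*k^2 + 14*k + 15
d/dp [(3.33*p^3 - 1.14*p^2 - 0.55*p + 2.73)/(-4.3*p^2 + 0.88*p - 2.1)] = (-14.319*p^4 + 5.8608*p^3 - 24.3472*p^2 + 28.266*p - 1.2474)/(18.49*p^4 - 7.568*p^3 + 18.8344*p^2 - 3.696*p + 4.41)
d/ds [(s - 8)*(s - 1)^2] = (s - 1)*(3*s - 17)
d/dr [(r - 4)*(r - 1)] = 2*r - 5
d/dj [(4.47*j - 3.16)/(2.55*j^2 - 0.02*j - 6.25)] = (-11.3985*j^2 + 16.116*j - 28.0007)/(6.5025*j^4 - 0.102*j^3 - 31.8746*j^2 + 0.25*j + 39.0625)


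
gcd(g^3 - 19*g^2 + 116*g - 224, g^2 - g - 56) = g - 8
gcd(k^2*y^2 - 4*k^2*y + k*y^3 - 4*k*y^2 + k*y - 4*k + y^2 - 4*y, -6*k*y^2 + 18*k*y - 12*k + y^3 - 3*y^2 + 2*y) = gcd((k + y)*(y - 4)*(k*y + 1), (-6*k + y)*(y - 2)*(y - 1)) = 1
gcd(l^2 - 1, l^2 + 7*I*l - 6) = 1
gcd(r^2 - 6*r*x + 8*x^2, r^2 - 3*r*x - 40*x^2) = 1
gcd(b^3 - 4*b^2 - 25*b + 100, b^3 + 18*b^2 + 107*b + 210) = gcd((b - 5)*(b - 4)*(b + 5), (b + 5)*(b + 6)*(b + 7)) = b + 5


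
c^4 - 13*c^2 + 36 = (c - 3)*(c - 2)*(c + 2)*(c + 3)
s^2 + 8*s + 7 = (s + 1)*(s + 7)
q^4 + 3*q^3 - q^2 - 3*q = q*(q - 1)*(q + 1)*(q + 3)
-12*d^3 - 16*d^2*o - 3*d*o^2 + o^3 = (-6*d + o)*(d + o)*(2*d + o)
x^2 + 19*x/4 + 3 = (x + 3/4)*(x + 4)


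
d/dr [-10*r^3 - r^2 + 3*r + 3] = -30*r^2 - 2*r + 3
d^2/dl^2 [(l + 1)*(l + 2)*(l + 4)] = 6*l + 14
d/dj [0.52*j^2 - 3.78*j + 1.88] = 1.04*j - 3.78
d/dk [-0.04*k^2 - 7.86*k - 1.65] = -0.08*k - 7.86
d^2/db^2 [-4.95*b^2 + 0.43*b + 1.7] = -9.90000000000000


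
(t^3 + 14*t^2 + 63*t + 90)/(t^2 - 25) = (t^2 + 9*t + 18)/(t - 5)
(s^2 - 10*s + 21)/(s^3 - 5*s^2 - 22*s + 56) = (s - 3)/(s^2 + 2*s - 8)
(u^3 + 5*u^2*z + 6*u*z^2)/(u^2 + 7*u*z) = (u^2 + 5*u*z + 6*z^2)/(u + 7*z)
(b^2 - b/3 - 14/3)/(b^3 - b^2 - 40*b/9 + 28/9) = 3/(3*b - 2)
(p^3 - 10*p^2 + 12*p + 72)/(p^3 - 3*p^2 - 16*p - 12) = (p - 6)/(p + 1)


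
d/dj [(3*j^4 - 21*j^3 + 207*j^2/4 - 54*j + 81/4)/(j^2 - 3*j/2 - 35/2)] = 3*(16*j^5 - 92*j^4 - 392*j^3 + 2877*j^2 - 4938*j + 2601)/(2*(4*j^4 - 12*j^3 - 131*j^2 + 210*j + 1225))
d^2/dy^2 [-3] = 0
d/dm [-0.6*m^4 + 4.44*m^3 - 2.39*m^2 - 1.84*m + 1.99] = -2.4*m^3 + 13.32*m^2 - 4.78*m - 1.84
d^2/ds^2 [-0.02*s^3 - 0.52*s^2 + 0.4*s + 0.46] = -0.12*s - 1.04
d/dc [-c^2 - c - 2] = -2*c - 1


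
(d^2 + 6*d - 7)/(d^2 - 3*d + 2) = (d + 7)/(d - 2)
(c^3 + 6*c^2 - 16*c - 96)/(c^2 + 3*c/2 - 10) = 2*(c^2 + 2*c - 24)/(2*c - 5)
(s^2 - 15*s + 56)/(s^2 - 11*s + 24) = (s - 7)/(s - 3)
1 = 1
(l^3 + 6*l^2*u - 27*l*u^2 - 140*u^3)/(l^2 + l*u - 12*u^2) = (-l^2 - 2*l*u + 35*u^2)/(-l + 3*u)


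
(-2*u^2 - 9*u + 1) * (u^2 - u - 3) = -2*u^4 - 7*u^3 + 16*u^2 + 26*u - 3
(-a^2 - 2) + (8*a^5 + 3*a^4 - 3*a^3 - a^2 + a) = 8*a^5 + 3*a^4 - 3*a^3 - 2*a^2 + a - 2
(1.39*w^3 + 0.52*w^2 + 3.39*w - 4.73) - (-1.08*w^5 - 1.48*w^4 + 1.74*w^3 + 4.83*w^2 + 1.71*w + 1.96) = 1.08*w^5 + 1.48*w^4 - 0.35*w^3 - 4.31*w^2 + 1.68*w - 6.69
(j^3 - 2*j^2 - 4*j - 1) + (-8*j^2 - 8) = j^3 - 10*j^2 - 4*j - 9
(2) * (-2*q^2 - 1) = -4*q^2 - 2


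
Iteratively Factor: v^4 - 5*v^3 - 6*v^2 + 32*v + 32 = (v - 4)*(v^3 - v^2 - 10*v - 8) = (v - 4)*(v + 2)*(v^2 - 3*v - 4) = (v - 4)^2*(v + 2)*(v + 1)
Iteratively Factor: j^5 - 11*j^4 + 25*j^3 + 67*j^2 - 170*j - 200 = (j - 5)*(j^4 - 6*j^3 - 5*j^2 + 42*j + 40) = (j - 5)^2*(j^3 - j^2 - 10*j - 8) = (j - 5)^2*(j - 4)*(j^2 + 3*j + 2) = (j - 5)^2*(j - 4)*(j + 1)*(j + 2)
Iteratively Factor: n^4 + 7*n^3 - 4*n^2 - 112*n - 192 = (n + 4)*(n^3 + 3*n^2 - 16*n - 48) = (n + 3)*(n + 4)*(n^2 - 16) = (n + 3)*(n + 4)^2*(n - 4)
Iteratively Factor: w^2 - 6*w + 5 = (w - 5)*(w - 1)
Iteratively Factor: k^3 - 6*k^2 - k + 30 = (k - 3)*(k^2 - 3*k - 10) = (k - 5)*(k - 3)*(k + 2)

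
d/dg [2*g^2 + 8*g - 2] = 4*g + 8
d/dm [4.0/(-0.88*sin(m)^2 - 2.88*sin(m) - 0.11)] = (7.04*sin(m) + 11.52)*cos(m)/(0.88*sin(m)^2 + 2.88*sin(m) + 0.11)^2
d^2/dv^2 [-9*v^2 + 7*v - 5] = -18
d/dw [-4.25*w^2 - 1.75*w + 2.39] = -8.5*w - 1.75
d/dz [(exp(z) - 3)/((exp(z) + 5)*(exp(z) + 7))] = (-exp(2*z) + 6*exp(z) + 71)*exp(z)/(exp(4*z) + 24*exp(3*z) + 214*exp(2*z) + 840*exp(z) + 1225)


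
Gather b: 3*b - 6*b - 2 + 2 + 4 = 4 - 3*b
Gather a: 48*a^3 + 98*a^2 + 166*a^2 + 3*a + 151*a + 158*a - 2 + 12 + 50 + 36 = 48*a^3 + 264*a^2 + 312*a + 96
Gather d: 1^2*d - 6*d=-5*d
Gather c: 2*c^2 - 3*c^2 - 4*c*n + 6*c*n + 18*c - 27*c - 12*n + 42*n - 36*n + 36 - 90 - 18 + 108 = -c^2 + c*(2*n - 9) - 6*n + 36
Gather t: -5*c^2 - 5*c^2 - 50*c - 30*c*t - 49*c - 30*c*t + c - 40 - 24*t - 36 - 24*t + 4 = -10*c^2 - 98*c + t*(-60*c - 48) - 72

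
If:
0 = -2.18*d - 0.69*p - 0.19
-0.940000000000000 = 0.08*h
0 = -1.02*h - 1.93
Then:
No Solution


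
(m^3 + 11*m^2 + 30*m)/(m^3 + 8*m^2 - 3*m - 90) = m/(m - 3)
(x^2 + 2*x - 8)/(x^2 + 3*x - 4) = (x - 2)/(x - 1)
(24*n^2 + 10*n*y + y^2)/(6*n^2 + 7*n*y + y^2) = (4*n + y)/(n + y)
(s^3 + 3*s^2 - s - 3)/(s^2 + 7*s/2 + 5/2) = 2*(s^2 + 2*s - 3)/(2*s + 5)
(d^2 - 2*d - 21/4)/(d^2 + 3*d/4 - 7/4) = (4*d^2 - 8*d - 21)/(4*d^2 + 3*d - 7)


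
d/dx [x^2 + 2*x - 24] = 2*x + 2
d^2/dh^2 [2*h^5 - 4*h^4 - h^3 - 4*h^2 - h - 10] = 40*h^3 - 48*h^2 - 6*h - 8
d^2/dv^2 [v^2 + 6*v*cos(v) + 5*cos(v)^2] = -6*v*cos(v) + 20*sin(v)^2 - 12*sin(v) - 8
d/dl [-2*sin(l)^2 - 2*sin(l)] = -2*sin(2*l) - 2*cos(l)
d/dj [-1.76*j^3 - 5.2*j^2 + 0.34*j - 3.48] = -5.28*j^2 - 10.4*j + 0.34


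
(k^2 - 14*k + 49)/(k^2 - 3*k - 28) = (k - 7)/(k + 4)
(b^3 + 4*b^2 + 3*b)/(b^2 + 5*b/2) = 2*(b^2 + 4*b + 3)/(2*b + 5)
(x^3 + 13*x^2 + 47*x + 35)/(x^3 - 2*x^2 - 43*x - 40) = (x + 7)/(x - 8)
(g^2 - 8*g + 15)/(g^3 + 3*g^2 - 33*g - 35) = (g - 3)/(g^2 + 8*g + 7)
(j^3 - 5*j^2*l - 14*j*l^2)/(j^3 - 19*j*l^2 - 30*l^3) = j*(j - 7*l)/(j^2 - 2*j*l - 15*l^2)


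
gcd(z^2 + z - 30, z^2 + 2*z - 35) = z - 5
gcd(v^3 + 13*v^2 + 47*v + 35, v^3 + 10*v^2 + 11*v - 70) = v^2 + 12*v + 35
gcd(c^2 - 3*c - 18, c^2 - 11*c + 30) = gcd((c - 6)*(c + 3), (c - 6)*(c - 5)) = c - 6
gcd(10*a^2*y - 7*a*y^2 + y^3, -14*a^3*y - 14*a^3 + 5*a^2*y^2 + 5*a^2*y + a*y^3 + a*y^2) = -2*a + y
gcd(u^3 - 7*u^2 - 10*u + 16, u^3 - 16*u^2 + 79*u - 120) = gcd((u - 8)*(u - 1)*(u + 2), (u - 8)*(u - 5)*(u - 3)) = u - 8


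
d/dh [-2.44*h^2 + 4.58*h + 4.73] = 4.58 - 4.88*h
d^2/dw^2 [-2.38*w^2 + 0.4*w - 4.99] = -4.76000000000000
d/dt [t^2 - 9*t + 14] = 2*t - 9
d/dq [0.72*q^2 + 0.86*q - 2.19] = 1.44*q + 0.86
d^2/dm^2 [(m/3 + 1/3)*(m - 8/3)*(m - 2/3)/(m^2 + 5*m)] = 8*(79*m^3 + 12*m^2 + 60*m + 100)/(27*m^3*(m^3 + 15*m^2 + 75*m + 125))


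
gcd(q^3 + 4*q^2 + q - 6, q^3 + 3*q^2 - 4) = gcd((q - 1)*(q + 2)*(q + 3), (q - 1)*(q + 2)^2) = q^2 + q - 2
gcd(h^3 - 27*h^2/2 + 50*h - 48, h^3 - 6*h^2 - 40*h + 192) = h^2 - 12*h + 32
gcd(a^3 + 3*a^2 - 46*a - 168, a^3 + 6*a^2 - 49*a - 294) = a^2 - a - 42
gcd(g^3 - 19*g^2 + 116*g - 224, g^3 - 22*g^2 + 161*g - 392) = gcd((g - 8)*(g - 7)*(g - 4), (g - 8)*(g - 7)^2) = g^2 - 15*g + 56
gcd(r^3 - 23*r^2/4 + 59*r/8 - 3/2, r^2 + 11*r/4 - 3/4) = r - 1/4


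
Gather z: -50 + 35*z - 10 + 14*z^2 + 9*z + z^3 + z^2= z^3 + 15*z^2 + 44*z - 60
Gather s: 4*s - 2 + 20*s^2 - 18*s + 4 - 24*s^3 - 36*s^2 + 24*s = -24*s^3 - 16*s^2 + 10*s + 2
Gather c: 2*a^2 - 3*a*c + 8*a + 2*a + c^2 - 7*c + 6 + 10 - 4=2*a^2 + 10*a + c^2 + c*(-3*a - 7) + 12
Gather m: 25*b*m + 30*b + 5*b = 25*b*m + 35*b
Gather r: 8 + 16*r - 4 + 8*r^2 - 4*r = 8*r^2 + 12*r + 4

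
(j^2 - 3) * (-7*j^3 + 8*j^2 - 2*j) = -7*j^5 + 8*j^4 + 19*j^3 - 24*j^2 + 6*j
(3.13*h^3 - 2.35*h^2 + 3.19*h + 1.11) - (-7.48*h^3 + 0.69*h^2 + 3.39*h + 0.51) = 10.61*h^3 - 3.04*h^2 - 0.2*h + 0.6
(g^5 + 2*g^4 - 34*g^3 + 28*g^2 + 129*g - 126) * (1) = g^5 + 2*g^4 - 34*g^3 + 28*g^2 + 129*g - 126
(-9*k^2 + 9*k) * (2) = -18*k^2 + 18*k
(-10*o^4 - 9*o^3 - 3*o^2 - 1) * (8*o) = -80*o^5 - 72*o^4 - 24*o^3 - 8*o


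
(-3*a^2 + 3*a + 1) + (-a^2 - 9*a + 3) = -4*a^2 - 6*a + 4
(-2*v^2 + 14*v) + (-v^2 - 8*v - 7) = -3*v^2 + 6*v - 7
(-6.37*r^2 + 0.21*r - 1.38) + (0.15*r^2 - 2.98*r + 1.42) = -6.22*r^2 - 2.77*r + 0.04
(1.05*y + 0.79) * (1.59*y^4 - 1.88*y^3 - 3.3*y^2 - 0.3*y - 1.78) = 1.6695*y^5 - 0.7179*y^4 - 4.9502*y^3 - 2.922*y^2 - 2.106*y - 1.4062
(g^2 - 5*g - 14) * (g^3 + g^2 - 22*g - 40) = g^5 - 4*g^4 - 41*g^3 + 56*g^2 + 508*g + 560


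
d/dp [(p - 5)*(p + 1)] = 2*p - 4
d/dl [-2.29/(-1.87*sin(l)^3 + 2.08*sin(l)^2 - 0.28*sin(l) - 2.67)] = (-12.8469*sin(l)^2 + 9.5264*sin(l) - 0.6412)*cos(l)/(1.87*sin(l)^3 - 2.08*sin(l)^2 + 0.28*sin(l) + 2.67)^2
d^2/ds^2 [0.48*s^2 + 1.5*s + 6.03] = 0.960000000000000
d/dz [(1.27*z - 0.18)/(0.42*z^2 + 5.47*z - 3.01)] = (-0.5334*z^2 + 0.1512*z - 2.8381)/(0.1764*z^4 + 4.5948*z^3 + 27.3925*z^2 - 32.9294*z + 9.0601)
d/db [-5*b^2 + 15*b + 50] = 15 - 10*b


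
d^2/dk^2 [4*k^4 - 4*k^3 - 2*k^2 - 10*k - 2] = 48*k^2 - 24*k - 4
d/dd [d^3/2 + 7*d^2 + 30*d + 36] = 3*d^2/2 + 14*d + 30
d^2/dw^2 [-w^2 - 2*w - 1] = -2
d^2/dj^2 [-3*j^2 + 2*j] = -6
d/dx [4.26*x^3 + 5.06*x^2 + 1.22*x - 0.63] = 12.78*x^2 + 10.12*x + 1.22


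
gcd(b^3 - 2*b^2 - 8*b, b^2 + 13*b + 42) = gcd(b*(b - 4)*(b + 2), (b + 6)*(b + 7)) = 1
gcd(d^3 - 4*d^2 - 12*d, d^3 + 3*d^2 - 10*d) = d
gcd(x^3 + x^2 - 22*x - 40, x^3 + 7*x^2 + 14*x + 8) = x^2 + 6*x + 8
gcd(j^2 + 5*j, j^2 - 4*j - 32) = 1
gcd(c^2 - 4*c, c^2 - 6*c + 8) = c - 4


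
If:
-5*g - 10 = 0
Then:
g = -2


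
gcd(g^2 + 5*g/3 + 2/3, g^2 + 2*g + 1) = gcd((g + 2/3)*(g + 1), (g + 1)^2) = g + 1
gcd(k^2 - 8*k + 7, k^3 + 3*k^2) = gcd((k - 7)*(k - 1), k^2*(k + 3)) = 1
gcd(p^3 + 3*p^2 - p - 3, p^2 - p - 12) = p + 3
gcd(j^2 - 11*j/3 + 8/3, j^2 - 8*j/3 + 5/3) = j - 1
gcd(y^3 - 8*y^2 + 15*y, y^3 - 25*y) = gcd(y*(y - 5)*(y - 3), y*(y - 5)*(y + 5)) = y^2 - 5*y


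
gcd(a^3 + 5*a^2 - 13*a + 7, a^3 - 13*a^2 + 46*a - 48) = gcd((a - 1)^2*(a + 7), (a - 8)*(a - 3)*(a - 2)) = 1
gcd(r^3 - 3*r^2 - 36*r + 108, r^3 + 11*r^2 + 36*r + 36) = r + 6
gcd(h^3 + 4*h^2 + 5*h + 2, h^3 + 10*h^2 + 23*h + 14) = h^2 + 3*h + 2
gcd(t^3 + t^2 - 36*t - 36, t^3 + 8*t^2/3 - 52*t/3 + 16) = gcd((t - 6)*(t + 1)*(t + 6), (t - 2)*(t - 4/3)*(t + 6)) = t + 6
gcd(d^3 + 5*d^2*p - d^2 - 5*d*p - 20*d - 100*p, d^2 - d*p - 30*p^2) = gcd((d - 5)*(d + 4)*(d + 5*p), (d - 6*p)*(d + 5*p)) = d + 5*p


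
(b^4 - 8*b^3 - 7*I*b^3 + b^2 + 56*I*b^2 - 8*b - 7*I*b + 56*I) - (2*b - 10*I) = b^4 - 8*b^3 - 7*I*b^3 + b^2 + 56*I*b^2 - 10*b - 7*I*b + 66*I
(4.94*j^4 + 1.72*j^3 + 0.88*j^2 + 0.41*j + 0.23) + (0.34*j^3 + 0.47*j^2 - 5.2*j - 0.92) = 4.94*j^4 + 2.06*j^3 + 1.35*j^2 - 4.79*j - 0.69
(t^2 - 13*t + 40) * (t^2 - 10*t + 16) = t^4 - 23*t^3 + 186*t^2 - 608*t + 640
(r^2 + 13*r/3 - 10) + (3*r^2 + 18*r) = 4*r^2 + 67*r/3 - 10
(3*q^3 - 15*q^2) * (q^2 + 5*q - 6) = 3*q^5 - 93*q^3 + 90*q^2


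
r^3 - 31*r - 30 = (r - 6)*(r + 1)*(r + 5)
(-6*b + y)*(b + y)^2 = -6*b^3 - 11*b^2*y - 4*b*y^2 + y^3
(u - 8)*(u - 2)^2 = u^3 - 12*u^2 + 36*u - 32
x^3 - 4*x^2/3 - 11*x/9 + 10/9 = (x - 5/3)*(x - 2/3)*(x + 1)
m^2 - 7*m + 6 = (m - 6)*(m - 1)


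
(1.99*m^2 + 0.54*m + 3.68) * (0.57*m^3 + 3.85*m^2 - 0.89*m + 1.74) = 1.1343*m^5 + 7.9693*m^4 + 2.4055*m^3 + 17.15*m^2 - 2.3356*m + 6.4032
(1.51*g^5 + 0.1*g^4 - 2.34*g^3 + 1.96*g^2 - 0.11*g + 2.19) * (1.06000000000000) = 1.6006*g^5 + 0.106*g^4 - 2.4804*g^3 + 2.0776*g^2 - 0.1166*g + 2.3214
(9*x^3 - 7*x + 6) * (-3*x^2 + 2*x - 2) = -27*x^5 + 18*x^4 + 3*x^3 - 32*x^2 + 26*x - 12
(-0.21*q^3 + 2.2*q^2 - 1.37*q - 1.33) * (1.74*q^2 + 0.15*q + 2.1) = -0.3654*q^5 + 3.7965*q^4 - 2.4948*q^3 + 2.1003*q^2 - 3.0765*q - 2.793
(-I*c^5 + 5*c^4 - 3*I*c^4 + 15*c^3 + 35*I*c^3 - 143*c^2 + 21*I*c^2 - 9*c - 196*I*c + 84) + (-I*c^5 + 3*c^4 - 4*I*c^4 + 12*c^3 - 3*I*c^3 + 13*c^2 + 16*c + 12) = -2*I*c^5 + 8*c^4 - 7*I*c^4 + 27*c^3 + 32*I*c^3 - 130*c^2 + 21*I*c^2 + 7*c - 196*I*c + 96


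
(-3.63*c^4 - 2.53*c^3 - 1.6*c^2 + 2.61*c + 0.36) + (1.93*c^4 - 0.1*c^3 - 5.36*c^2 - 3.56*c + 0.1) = -1.7*c^4 - 2.63*c^3 - 6.96*c^2 - 0.95*c + 0.46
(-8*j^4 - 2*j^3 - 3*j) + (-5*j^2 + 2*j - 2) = -8*j^4 - 2*j^3 - 5*j^2 - j - 2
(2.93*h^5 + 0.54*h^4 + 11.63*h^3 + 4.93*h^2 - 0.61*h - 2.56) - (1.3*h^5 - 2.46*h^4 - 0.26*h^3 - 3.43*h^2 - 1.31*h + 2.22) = 1.63*h^5 + 3.0*h^4 + 11.89*h^3 + 8.36*h^2 + 0.7*h - 4.78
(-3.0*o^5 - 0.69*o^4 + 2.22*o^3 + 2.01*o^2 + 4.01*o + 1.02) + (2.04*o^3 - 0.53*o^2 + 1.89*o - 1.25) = -3.0*o^5 - 0.69*o^4 + 4.26*o^3 + 1.48*o^2 + 5.9*o - 0.23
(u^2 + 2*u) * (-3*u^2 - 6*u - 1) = -3*u^4 - 12*u^3 - 13*u^2 - 2*u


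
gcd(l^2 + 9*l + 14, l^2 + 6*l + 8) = l + 2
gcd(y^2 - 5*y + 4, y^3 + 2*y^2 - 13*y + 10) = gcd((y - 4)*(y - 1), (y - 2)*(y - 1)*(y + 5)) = y - 1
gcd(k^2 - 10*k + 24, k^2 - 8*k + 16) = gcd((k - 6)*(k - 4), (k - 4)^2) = k - 4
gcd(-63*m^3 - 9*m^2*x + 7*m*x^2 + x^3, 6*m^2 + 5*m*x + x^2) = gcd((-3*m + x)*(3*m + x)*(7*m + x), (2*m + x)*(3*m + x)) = 3*m + x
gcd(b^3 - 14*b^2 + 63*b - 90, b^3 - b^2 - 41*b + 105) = b^2 - 8*b + 15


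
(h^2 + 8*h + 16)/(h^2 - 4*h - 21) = (h^2 + 8*h + 16)/(h^2 - 4*h - 21)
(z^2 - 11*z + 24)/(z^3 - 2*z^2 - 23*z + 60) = (z - 8)/(z^2 + z - 20)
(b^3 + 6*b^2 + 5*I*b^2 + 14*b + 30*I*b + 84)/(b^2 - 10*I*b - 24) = (b^3 + b^2*(6 + 5*I) + b*(14 + 30*I) + 84)/(b^2 - 10*I*b - 24)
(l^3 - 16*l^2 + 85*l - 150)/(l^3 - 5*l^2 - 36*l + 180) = (l - 5)/(l + 6)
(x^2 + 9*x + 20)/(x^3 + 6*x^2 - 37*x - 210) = (x + 4)/(x^2 + x - 42)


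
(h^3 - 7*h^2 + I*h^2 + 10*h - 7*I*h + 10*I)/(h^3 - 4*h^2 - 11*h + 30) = (h + I)/(h + 3)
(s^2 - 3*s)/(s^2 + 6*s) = (s - 3)/(s + 6)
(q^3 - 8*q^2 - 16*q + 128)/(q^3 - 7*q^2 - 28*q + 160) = (q + 4)/(q + 5)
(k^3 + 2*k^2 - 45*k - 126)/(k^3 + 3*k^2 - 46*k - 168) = (k + 3)/(k + 4)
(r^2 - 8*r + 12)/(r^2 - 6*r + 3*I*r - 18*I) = (r - 2)/(r + 3*I)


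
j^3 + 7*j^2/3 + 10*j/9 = j*(j + 2/3)*(j + 5/3)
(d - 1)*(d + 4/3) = d^2 + d/3 - 4/3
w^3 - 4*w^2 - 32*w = w*(w - 8)*(w + 4)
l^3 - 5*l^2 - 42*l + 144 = (l - 8)*(l - 3)*(l + 6)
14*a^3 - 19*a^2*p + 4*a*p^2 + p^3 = (-2*a + p)*(-a + p)*(7*a + p)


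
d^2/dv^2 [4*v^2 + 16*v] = 8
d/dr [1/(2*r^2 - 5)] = -4*r/(2*r^2 - 5)^2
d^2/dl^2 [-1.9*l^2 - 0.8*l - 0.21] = -3.80000000000000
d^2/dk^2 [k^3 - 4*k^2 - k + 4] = 6*k - 8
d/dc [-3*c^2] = -6*c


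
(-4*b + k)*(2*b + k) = -8*b^2 - 2*b*k + k^2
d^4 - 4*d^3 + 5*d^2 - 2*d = d*(d - 2)*(d - 1)^2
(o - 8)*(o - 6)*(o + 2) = o^3 - 12*o^2 + 20*o + 96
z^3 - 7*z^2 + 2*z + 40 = (z - 5)*(z - 4)*(z + 2)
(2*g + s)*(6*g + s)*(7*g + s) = 84*g^3 + 68*g^2*s + 15*g*s^2 + s^3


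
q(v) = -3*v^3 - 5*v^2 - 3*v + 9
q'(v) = -9*v^2 - 10*v - 3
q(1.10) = -4.34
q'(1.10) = -24.89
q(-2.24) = 24.35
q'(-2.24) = -25.76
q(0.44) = 6.46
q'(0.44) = -9.14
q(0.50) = 5.88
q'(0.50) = -10.25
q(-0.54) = 9.63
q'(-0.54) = -0.22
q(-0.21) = 9.44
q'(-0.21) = -1.30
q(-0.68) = 9.67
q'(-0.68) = -0.36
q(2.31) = -61.59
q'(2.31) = -74.12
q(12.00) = -5931.00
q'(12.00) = -1419.00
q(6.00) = -837.00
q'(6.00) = -387.00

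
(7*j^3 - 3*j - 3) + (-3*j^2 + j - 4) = 7*j^3 - 3*j^2 - 2*j - 7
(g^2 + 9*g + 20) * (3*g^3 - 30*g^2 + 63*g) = 3*g^5 - 3*g^4 - 147*g^3 - 33*g^2 + 1260*g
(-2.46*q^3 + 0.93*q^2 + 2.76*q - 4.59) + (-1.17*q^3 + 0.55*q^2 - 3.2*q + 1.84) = -3.63*q^3 + 1.48*q^2 - 0.44*q - 2.75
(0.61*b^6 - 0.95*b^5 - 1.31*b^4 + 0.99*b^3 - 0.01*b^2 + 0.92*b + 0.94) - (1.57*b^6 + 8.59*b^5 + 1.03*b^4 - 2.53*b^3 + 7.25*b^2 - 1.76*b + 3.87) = -0.96*b^6 - 9.54*b^5 - 2.34*b^4 + 3.52*b^3 - 7.26*b^2 + 2.68*b - 2.93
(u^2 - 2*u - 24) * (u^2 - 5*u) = u^4 - 7*u^3 - 14*u^2 + 120*u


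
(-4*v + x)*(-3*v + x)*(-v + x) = -12*v^3 + 19*v^2*x - 8*v*x^2 + x^3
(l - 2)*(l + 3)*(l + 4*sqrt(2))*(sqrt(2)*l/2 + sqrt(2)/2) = sqrt(2)*l^4/2 + sqrt(2)*l^3 + 4*l^3 - 5*sqrt(2)*l^2/2 + 8*l^2 - 20*l - 3*sqrt(2)*l - 24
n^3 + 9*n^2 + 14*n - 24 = (n - 1)*(n + 4)*(n + 6)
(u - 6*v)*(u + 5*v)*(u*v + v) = u^3*v - u^2*v^2 + u^2*v - 30*u*v^3 - u*v^2 - 30*v^3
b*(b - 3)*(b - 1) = b^3 - 4*b^2 + 3*b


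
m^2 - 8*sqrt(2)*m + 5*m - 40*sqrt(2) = (m + 5)*(m - 8*sqrt(2))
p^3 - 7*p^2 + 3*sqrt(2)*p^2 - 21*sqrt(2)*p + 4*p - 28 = (p - 7)*(p + sqrt(2))*(p + 2*sqrt(2))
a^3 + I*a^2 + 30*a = a*(a - 5*I)*(a + 6*I)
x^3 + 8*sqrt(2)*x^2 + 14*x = x*(x + sqrt(2))*(x + 7*sqrt(2))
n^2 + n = n*(n + 1)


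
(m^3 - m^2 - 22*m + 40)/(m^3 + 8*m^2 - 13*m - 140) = (m - 2)/(m + 7)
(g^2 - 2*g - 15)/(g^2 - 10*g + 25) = (g + 3)/(g - 5)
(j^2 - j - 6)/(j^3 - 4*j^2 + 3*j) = (j + 2)/(j*(j - 1))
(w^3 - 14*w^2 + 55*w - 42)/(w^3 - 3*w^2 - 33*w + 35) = (w - 6)/(w + 5)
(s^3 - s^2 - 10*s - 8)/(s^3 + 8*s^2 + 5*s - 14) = (s^2 - 3*s - 4)/(s^2 + 6*s - 7)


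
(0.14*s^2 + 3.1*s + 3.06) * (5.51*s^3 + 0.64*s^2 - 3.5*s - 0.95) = 0.7714*s^5 + 17.1706*s^4 + 18.3546*s^3 - 9.0246*s^2 - 13.655*s - 2.907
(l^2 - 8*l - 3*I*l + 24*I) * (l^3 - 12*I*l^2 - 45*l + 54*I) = l^5 - 8*l^4 - 15*I*l^4 - 81*l^3 + 120*I*l^3 + 648*l^2 + 189*I*l^2 + 162*l - 1512*I*l - 1296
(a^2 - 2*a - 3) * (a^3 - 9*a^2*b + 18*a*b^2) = a^5 - 9*a^4*b - 2*a^4 + 18*a^3*b^2 + 18*a^3*b - 3*a^3 - 36*a^2*b^2 + 27*a^2*b - 54*a*b^2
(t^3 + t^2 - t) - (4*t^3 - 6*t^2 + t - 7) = -3*t^3 + 7*t^2 - 2*t + 7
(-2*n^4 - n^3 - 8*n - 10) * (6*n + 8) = -12*n^5 - 22*n^4 - 8*n^3 - 48*n^2 - 124*n - 80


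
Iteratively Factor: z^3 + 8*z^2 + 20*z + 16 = (z + 4)*(z^2 + 4*z + 4) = (z + 2)*(z + 4)*(z + 2)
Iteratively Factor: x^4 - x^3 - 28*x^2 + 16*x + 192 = (x - 4)*(x^3 + 3*x^2 - 16*x - 48) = (x - 4)*(x + 4)*(x^2 - x - 12) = (x - 4)^2*(x + 4)*(x + 3)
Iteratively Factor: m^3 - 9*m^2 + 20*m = (m)*(m^2 - 9*m + 20) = m*(m - 5)*(m - 4)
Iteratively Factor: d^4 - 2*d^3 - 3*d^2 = (d)*(d^3 - 2*d^2 - 3*d) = d^2*(d^2 - 2*d - 3) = d^2*(d + 1)*(d - 3)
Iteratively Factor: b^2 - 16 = (b + 4)*(b - 4)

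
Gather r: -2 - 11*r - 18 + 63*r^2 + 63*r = 63*r^2 + 52*r - 20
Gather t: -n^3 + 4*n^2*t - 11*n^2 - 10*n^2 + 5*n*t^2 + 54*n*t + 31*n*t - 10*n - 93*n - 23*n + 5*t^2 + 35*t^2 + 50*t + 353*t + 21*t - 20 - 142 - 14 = -n^3 - 21*n^2 - 126*n + t^2*(5*n + 40) + t*(4*n^2 + 85*n + 424) - 176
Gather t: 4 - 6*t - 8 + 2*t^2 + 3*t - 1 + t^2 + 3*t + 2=3*t^2 - 3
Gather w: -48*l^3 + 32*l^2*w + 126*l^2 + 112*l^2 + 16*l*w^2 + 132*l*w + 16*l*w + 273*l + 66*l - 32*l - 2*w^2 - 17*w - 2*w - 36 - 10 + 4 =-48*l^3 + 238*l^2 + 307*l + w^2*(16*l - 2) + w*(32*l^2 + 148*l - 19) - 42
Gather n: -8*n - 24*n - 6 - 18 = -32*n - 24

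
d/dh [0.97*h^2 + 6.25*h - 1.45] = 1.94*h + 6.25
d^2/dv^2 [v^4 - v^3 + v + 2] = 6*v*(2*v - 1)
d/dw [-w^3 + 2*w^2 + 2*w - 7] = -3*w^2 + 4*w + 2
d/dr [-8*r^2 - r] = -16*r - 1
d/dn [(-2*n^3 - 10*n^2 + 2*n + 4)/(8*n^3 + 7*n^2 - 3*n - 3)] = 2*(33*n^4 - 10*n^3 - 31*n^2 + 2*n + 3)/(64*n^6 + 112*n^5 + n^4 - 90*n^3 - 33*n^2 + 18*n + 9)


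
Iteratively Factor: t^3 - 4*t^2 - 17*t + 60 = (t - 3)*(t^2 - t - 20) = (t - 3)*(t + 4)*(t - 5)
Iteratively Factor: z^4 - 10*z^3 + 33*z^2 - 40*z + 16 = (z - 4)*(z^3 - 6*z^2 + 9*z - 4) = (z - 4)*(z - 1)*(z^2 - 5*z + 4) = (z - 4)^2*(z - 1)*(z - 1)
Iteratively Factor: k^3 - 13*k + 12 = (k - 3)*(k^2 + 3*k - 4) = (k - 3)*(k + 4)*(k - 1)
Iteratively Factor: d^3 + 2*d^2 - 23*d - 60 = (d + 3)*(d^2 - d - 20) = (d + 3)*(d + 4)*(d - 5)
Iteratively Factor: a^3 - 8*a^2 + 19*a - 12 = (a - 3)*(a^2 - 5*a + 4) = (a - 4)*(a - 3)*(a - 1)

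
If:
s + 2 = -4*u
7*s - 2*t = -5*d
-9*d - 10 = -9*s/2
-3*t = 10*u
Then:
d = -230/423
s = 160/141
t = 1105/423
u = -221/282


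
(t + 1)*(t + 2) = t^2 + 3*t + 2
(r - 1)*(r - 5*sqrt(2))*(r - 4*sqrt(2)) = r^3 - 9*sqrt(2)*r^2 - r^2 + 9*sqrt(2)*r + 40*r - 40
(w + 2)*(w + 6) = w^2 + 8*w + 12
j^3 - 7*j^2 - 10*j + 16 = (j - 8)*(j - 1)*(j + 2)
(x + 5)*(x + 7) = x^2 + 12*x + 35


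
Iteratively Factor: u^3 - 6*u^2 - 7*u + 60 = (u - 4)*(u^2 - 2*u - 15) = (u - 5)*(u - 4)*(u + 3)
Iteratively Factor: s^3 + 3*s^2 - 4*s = (s + 4)*(s^2 - s) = (s - 1)*(s + 4)*(s)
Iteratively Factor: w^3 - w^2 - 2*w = (w)*(w^2 - w - 2) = w*(w - 2)*(w + 1)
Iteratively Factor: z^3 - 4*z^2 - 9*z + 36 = (z - 3)*(z^2 - z - 12) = (z - 4)*(z - 3)*(z + 3)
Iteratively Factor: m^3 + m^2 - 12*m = (m + 4)*(m^2 - 3*m) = m*(m + 4)*(m - 3)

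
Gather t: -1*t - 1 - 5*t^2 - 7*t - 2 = -5*t^2 - 8*t - 3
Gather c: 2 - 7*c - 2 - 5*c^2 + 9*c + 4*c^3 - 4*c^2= 4*c^3 - 9*c^2 + 2*c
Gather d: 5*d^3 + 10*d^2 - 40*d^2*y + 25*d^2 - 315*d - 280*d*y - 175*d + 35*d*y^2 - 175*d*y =5*d^3 + d^2*(35 - 40*y) + d*(35*y^2 - 455*y - 490)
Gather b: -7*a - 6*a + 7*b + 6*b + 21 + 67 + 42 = -13*a + 13*b + 130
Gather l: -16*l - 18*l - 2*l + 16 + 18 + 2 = 36 - 36*l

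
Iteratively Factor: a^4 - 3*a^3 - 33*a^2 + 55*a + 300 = (a + 3)*(a^3 - 6*a^2 - 15*a + 100) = (a - 5)*(a + 3)*(a^2 - a - 20) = (a - 5)*(a + 3)*(a + 4)*(a - 5)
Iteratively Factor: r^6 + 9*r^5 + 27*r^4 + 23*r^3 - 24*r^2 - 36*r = (r + 3)*(r^5 + 6*r^4 + 9*r^3 - 4*r^2 - 12*r) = (r + 2)*(r + 3)*(r^4 + 4*r^3 + r^2 - 6*r) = r*(r + 2)*(r + 3)*(r^3 + 4*r^2 + r - 6) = r*(r + 2)^2*(r + 3)*(r^2 + 2*r - 3) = r*(r + 2)^2*(r + 3)^2*(r - 1)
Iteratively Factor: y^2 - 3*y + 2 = (y - 1)*(y - 2)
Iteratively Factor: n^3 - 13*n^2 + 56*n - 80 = (n - 4)*(n^2 - 9*n + 20) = (n - 5)*(n - 4)*(n - 4)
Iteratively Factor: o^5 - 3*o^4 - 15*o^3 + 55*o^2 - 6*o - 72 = (o - 3)*(o^4 - 15*o^2 + 10*o + 24) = (o - 3)*(o - 2)*(o^3 + 2*o^2 - 11*o - 12) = (o - 3)*(o - 2)*(o + 4)*(o^2 - 2*o - 3) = (o - 3)^2*(o - 2)*(o + 4)*(o + 1)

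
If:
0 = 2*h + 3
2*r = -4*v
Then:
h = -3/2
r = -2*v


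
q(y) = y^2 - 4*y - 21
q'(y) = 2*y - 4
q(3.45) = -22.90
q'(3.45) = 2.90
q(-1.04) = -15.76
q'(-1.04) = -6.08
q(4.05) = -20.80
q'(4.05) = 4.10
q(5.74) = -11.01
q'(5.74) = 7.48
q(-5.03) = 24.42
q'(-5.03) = -14.06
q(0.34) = -22.24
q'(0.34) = -3.32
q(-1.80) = -10.56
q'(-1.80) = -7.60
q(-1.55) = -12.40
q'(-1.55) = -7.10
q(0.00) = -21.00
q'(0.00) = -4.00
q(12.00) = 75.00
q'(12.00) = 20.00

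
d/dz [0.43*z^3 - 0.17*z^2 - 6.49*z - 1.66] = 1.29*z^2 - 0.34*z - 6.49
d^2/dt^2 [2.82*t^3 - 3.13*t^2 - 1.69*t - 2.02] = 16.92*t - 6.26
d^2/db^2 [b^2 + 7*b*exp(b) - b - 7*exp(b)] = 7*b*exp(b) + 7*exp(b) + 2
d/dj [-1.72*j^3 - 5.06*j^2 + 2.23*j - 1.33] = -5.16*j^2 - 10.12*j + 2.23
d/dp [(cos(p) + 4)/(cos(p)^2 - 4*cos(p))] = (sin(p) - 16*sin(p)/cos(p)^2 + 8*tan(p))/(cos(p) - 4)^2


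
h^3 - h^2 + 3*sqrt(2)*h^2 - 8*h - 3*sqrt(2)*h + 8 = (h - 1)*(h - sqrt(2))*(h + 4*sqrt(2))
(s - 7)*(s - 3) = s^2 - 10*s + 21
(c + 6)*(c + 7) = c^2 + 13*c + 42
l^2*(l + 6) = l^3 + 6*l^2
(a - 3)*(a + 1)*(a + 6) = a^3 + 4*a^2 - 15*a - 18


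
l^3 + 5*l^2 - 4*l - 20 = (l - 2)*(l + 2)*(l + 5)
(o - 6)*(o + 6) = o^2 - 36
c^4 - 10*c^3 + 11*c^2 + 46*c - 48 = (c - 8)*(c - 3)*(c - 1)*(c + 2)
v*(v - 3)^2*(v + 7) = v^4 + v^3 - 33*v^2 + 63*v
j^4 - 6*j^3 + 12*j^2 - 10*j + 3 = (j - 3)*(j - 1)^3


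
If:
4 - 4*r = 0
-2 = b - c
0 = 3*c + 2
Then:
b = -8/3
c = -2/3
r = 1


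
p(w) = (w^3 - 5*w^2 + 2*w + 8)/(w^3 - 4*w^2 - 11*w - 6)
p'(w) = (-3*w^2 + 8*w + 11)*(w^3 - 5*w^2 + 2*w + 8)/(w^3 - 4*w^2 - 11*w - 6)^2 + (3*w^2 - 10*w + 2)/(w^3 - 4*w^2 - 11*w - 6) = (w^2 - 28*w + 76)/(w^4 - 10*w^3 + 13*w^2 + 60*w + 36)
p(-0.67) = -5.66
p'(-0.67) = 19.65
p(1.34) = -0.16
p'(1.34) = 0.34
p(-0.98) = -106.31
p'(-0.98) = 5357.12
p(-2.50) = 2.29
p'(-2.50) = 0.94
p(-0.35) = -2.48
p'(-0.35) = 5.04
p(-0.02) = -1.38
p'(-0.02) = 2.20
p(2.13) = 0.02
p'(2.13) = 0.14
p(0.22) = -0.95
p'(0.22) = 1.41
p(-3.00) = 1.94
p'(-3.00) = 0.52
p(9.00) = 1.17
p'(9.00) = -0.11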